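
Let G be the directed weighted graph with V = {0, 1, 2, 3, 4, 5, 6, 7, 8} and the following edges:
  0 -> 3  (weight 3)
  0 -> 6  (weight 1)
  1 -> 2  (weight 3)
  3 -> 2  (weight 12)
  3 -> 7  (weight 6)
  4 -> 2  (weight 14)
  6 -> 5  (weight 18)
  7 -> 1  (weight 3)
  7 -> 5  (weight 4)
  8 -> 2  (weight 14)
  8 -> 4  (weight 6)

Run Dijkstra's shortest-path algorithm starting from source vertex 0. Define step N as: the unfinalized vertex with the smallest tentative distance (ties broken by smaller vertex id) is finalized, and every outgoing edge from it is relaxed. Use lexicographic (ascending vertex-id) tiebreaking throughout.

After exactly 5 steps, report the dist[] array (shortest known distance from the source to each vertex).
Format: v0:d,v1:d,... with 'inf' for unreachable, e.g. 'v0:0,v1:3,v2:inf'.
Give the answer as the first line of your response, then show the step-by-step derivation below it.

v0:0,v1:12,v2:15,v3:3,v4:inf,v5:13,v6:1,v7:9,v8:inf

step 1: dist = v0:0,v1:inf,v2:inf,v3:3,v4:inf,v5:inf,v6:1,v7:inf,v8:inf
step 2: dist = v0:0,v1:inf,v2:inf,v3:3,v4:inf,v5:19,v6:1,v7:inf,v8:inf
step 3: dist = v0:0,v1:inf,v2:15,v3:3,v4:inf,v5:19,v6:1,v7:9,v8:inf
step 4: dist = v0:0,v1:12,v2:15,v3:3,v4:inf,v5:13,v6:1,v7:9,v8:inf
step 5: dist = v0:0,v1:12,v2:15,v3:3,v4:inf,v5:13,v6:1,v7:9,v8:inf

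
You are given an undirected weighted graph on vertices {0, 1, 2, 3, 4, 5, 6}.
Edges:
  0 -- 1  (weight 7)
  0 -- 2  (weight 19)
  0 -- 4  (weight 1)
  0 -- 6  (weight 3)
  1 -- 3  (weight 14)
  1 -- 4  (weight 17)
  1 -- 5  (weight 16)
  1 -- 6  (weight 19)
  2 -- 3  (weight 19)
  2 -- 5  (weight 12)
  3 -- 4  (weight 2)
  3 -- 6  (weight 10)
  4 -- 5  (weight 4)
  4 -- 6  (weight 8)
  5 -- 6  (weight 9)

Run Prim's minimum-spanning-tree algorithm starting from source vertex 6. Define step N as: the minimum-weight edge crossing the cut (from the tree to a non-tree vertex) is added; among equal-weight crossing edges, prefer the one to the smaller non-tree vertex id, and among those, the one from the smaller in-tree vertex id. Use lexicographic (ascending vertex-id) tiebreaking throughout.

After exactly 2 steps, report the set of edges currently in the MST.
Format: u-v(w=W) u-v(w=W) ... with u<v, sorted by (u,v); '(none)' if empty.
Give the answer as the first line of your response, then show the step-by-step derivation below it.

0-4(w=1) 0-6(w=3)

step 1: add edge 0-6 (w=3); MST = {0-6(w=3)}
step 2: add edge 0-4 (w=1); MST = {0-4(w=1) 0-6(w=3)}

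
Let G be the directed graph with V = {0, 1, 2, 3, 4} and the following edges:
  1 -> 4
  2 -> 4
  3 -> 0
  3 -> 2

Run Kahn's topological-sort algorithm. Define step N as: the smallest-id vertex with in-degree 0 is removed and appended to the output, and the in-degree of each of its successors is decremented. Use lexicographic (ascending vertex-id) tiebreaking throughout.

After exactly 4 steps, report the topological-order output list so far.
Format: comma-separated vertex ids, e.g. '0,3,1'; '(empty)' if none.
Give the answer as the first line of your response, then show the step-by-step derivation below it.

1,3,0,2

step 1: output 1; order=[1]; indeg=(1,0,1,0,1)
step 2: output 3; order=[1,3]; indeg=(0,0,0,0,1)
step 3: output 0; order=[1,3,0]; indeg=(0,0,0,0,1)
step 4: output 2; order=[1,3,0,2]; indeg=(0,0,0,0,0)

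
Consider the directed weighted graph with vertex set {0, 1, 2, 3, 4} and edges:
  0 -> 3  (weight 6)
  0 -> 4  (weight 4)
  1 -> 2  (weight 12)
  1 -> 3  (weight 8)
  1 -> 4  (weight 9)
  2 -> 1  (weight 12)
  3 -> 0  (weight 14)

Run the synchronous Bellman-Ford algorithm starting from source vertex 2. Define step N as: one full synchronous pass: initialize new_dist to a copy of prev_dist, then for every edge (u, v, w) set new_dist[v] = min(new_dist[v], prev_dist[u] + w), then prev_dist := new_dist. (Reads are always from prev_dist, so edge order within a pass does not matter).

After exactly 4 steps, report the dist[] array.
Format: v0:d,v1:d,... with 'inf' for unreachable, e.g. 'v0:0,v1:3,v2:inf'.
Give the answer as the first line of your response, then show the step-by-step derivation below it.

v0:34,v1:12,v2:0,v3:20,v4:21

step 1: dist = v0:inf,v1:12,v2:0,v3:inf,v4:inf
step 2: dist = v0:inf,v1:12,v2:0,v3:20,v4:21
step 3: dist = v0:34,v1:12,v2:0,v3:20,v4:21
step 4: dist = v0:34,v1:12,v2:0,v3:20,v4:21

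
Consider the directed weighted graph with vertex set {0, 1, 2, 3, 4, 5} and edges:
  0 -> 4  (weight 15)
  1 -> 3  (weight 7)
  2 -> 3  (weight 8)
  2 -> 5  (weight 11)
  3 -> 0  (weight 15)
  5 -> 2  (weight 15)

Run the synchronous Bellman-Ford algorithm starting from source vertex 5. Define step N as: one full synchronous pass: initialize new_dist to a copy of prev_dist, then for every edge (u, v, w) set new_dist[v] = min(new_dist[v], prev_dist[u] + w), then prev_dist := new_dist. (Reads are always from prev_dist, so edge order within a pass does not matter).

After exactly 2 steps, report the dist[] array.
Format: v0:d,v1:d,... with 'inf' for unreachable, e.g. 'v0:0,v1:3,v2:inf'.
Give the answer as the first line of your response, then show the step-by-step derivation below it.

v0:inf,v1:inf,v2:15,v3:23,v4:inf,v5:0

step 1: dist = v0:inf,v1:inf,v2:15,v3:inf,v4:inf,v5:0
step 2: dist = v0:inf,v1:inf,v2:15,v3:23,v4:inf,v5:0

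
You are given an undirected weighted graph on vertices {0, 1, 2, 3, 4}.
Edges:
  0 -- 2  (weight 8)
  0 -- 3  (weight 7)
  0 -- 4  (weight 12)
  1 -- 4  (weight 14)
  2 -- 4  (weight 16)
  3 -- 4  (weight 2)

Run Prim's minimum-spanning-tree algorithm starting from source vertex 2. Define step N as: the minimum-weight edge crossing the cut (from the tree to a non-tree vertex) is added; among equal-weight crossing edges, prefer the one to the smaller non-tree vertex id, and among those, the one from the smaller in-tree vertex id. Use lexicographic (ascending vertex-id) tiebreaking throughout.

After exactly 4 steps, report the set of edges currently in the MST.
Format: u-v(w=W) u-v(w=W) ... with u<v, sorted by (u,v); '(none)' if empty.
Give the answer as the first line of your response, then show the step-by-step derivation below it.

0-2(w=8) 0-3(w=7) 1-4(w=14) 3-4(w=2)

step 1: add edge 0-2 (w=8); MST = {0-2(w=8)}
step 2: add edge 0-3 (w=7); MST = {0-2(w=8) 0-3(w=7)}
step 3: add edge 3-4 (w=2); MST = {0-2(w=8) 0-3(w=7) 3-4(w=2)}
step 4: add edge 1-4 (w=14); MST = {0-2(w=8) 0-3(w=7) 1-4(w=14) 3-4(w=2)}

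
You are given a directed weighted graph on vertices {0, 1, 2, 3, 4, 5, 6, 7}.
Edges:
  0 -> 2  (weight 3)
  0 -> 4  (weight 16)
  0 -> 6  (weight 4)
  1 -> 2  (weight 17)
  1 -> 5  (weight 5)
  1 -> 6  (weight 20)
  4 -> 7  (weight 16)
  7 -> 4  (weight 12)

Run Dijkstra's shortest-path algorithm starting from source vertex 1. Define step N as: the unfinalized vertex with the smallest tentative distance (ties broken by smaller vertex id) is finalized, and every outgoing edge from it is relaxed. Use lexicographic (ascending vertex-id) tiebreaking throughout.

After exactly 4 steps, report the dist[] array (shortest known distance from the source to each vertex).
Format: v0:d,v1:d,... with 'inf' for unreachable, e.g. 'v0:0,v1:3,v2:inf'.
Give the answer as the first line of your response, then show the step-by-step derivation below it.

v0:inf,v1:0,v2:17,v3:inf,v4:inf,v5:5,v6:20,v7:inf

step 1: dist = v0:inf,v1:0,v2:17,v3:inf,v4:inf,v5:5,v6:20,v7:inf
step 2: dist = v0:inf,v1:0,v2:17,v3:inf,v4:inf,v5:5,v6:20,v7:inf
step 3: dist = v0:inf,v1:0,v2:17,v3:inf,v4:inf,v5:5,v6:20,v7:inf
step 4: dist = v0:inf,v1:0,v2:17,v3:inf,v4:inf,v5:5,v6:20,v7:inf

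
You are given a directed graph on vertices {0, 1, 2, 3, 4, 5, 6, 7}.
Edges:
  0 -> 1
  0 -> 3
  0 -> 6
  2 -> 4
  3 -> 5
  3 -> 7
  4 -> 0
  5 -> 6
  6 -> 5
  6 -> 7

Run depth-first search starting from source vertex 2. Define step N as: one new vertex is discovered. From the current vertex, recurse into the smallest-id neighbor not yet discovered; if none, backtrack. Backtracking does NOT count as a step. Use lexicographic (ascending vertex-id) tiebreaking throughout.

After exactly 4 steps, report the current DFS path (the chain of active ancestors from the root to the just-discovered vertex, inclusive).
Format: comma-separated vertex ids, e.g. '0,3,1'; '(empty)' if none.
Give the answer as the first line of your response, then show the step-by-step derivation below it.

2,4,0,1

step 1: discover 2; path=2; order=2
step 2: discover 4; path=2>4; order=2,4
step 3: discover 0; path=2>4>0; order=2,4,0
step 4: discover 1; path=2>4>0>1; order=2,4,0,1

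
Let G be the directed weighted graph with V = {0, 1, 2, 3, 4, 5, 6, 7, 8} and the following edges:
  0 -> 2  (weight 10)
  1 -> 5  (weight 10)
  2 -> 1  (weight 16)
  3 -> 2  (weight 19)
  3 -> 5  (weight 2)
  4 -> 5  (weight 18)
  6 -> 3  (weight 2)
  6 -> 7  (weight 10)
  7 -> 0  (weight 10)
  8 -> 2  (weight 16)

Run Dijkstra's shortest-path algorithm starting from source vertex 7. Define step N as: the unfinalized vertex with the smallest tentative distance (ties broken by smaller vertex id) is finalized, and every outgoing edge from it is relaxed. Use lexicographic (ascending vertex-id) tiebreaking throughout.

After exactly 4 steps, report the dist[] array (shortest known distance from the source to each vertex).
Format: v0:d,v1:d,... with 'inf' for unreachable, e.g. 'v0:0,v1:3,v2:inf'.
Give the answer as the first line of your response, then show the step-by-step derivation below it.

v0:10,v1:36,v2:20,v3:inf,v4:inf,v5:46,v6:inf,v7:0,v8:inf

step 1: dist = v0:10,v1:inf,v2:inf,v3:inf,v4:inf,v5:inf,v6:inf,v7:0,v8:inf
step 2: dist = v0:10,v1:inf,v2:20,v3:inf,v4:inf,v5:inf,v6:inf,v7:0,v8:inf
step 3: dist = v0:10,v1:36,v2:20,v3:inf,v4:inf,v5:inf,v6:inf,v7:0,v8:inf
step 4: dist = v0:10,v1:36,v2:20,v3:inf,v4:inf,v5:46,v6:inf,v7:0,v8:inf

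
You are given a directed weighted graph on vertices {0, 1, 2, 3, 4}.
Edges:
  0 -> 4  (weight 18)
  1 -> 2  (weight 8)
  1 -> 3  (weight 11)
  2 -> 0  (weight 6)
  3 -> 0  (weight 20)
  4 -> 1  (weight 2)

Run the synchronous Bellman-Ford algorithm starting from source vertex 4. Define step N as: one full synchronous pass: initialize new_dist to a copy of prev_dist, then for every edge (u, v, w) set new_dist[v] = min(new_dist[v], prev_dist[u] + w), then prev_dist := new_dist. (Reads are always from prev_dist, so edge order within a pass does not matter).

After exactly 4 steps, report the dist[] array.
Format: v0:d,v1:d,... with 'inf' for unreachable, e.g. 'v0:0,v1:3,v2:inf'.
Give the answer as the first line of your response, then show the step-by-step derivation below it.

v0:16,v1:2,v2:10,v3:13,v4:0

step 1: dist = v0:inf,v1:2,v2:inf,v3:inf,v4:0
step 2: dist = v0:inf,v1:2,v2:10,v3:13,v4:0
step 3: dist = v0:16,v1:2,v2:10,v3:13,v4:0
step 4: dist = v0:16,v1:2,v2:10,v3:13,v4:0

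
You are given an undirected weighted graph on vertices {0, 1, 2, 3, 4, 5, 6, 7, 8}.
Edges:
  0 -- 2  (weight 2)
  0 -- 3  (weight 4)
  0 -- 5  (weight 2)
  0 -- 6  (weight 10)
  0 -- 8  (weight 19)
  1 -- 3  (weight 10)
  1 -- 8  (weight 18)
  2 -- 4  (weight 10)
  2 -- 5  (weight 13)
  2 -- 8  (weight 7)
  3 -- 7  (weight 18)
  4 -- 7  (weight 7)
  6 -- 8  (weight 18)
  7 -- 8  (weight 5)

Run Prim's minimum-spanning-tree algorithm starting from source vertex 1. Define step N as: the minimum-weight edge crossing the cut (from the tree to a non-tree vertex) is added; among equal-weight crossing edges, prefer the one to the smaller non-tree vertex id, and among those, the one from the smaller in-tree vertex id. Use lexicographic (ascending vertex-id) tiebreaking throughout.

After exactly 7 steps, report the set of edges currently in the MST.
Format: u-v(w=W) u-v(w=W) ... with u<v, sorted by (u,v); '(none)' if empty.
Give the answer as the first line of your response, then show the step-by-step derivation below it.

0-2(w=2) 0-3(w=4) 0-5(w=2) 1-3(w=10) 2-8(w=7) 4-7(w=7) 7-8(w=5)

step 1: add edge 1-3 (w=10); MST = {1-3(w=10)}
step 2: add edge 0-3 (w=4); MST = {0-3(w=4) 1-3(w=10)}
step 3: add edge 0-2 (w=2); MST = {0-2(w=2) 0-3(w=4) 1-3(w=10)}
step 4: add edge 0-5 (w=2); MST = {0-2(w=2) 0-3(w=4) 0-5(w=2) 1-3(w=10)}
step 5: add edge 2-8 (w=7); MST = {0-2(w=2) 0-3(w=4) 0-5(w=2) 1-3(w=10) 2-8(w=7)}
step 6: add edge 7-8 (w=5); MST = {0-2(w=2) 0-3(w=4) 0-5(w=2) 1-3(w=10) 2-8(w=7) 7-8(w=5)}
step 7: add edge 4-7 (w=7); MST = {0-2(w=2) 0-3(w=4) 0-5(w=2) 1-3(w=10) 2-8(w=7) 4-7(w=7) 7-8(w=5)}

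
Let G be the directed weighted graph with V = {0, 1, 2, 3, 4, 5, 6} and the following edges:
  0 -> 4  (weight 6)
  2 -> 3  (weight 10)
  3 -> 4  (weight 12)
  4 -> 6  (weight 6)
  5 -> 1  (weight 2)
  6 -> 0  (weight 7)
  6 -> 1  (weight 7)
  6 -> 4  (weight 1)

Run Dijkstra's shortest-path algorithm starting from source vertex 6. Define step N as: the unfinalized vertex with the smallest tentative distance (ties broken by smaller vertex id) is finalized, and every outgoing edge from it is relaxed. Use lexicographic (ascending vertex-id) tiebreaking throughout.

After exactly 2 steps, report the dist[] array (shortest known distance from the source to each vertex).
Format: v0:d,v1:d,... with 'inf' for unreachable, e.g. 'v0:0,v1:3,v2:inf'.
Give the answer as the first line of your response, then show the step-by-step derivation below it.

v0:7,v1:7,v2:inf,v3:inf,v4:1,v5:inf,v6:0

step 1: dist = v0:7,v1:7,v2:inf,v3:inf,v4:1,v5:inf,v6:0
step 2: dist = v0:7,v1:7,v2:inf,v3:inf,v4:1,v5:inf,v6:0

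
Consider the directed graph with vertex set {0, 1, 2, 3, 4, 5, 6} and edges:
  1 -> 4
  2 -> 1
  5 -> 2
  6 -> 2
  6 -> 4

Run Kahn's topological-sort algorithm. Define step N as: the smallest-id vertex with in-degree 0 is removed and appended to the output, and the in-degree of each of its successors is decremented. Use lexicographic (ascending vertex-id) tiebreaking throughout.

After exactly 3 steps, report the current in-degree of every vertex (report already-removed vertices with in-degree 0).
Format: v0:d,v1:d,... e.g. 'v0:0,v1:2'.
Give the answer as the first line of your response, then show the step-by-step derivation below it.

v0:0,v1:1,v2:1,v3:0,v4:2,v5:0,v6:0

step 1: output 0; order=[0]; indeg=(0,1,2,0,2,0,0)
step 2: output 3; order=[0,3]; indeg=(0,1,2,0,2,0,0)
step 3: output 5; order=[0,3,5]; indeg=(0,1,1,0,2,0,0)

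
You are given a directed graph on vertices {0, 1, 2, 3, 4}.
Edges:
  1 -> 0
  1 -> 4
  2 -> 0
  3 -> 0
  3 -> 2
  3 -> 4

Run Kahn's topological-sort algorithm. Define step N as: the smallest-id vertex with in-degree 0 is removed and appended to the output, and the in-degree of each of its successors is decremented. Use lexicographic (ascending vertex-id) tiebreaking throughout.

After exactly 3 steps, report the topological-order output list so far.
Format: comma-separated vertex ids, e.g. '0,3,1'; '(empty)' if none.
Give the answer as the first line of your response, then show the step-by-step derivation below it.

1,3,2

step 1: output 1; order=[1]; indeg=(2,0,1,0,1)
step 2: output 3; order=[1,3]; indeg=(1,0,0,0,0)
step 3: output 2; order=[1,3,2]; indeg=(0,0,0,0,0)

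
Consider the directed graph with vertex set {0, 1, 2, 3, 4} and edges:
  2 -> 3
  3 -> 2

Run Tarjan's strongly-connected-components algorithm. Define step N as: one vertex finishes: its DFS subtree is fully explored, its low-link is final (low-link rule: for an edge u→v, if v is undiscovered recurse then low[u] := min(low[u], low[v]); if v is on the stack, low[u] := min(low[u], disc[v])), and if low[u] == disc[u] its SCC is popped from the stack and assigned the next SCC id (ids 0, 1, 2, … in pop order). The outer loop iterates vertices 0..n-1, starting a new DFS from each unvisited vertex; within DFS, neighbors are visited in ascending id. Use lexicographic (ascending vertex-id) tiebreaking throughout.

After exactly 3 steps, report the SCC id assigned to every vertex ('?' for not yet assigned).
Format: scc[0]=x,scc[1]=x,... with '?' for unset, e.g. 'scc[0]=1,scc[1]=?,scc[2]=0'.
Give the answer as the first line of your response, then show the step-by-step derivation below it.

scc[0]=0,scc[1]=1,scc[2]=?,scc[3]=?,scc[4]=?

step 1: low=(low[0]=0,low[1]=?,low[2]=?,low[3]=?,low[4]=?); scc=(scc[0]=0,scc[1]=?,scc[2]=?,scc[3]=?,scc[4]=?)
step 2: low=(low[0]=0,low[1]=1,low[2]=?,low[3]=?,low[4]=?); scc=(scc[0]=0,scc[1]=1,scc[2]=?,scc[3]=?,scc[4]=?)
step 3: low=(low[0]=0,low[1]=1,low[2]=2,low[3]=2,low[4]=?); scc=(scc[0]=0,scc[1]=1,scc[2]=?,scc[3]=?,scc[4]=?)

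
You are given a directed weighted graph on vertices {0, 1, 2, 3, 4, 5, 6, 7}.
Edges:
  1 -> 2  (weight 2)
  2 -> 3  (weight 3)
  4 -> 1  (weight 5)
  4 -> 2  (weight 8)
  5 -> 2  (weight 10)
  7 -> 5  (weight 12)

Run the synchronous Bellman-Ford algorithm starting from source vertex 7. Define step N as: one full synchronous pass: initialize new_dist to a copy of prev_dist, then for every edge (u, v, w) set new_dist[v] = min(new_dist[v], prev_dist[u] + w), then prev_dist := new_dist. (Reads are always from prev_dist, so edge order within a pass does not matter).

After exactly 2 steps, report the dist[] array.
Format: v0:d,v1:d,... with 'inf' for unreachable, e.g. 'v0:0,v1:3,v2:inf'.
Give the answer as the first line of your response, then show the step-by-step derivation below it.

v0:inf,v1:inf,v2:22,v3:inf,v4:inf,v5:12,v6:inf,v7:0

step 1: dist = v0:inf,v1:inf,v2:inf,v3:inf,v4:inf,v5:12,v6:inf,v7:0
step 2: dist = v0:inf,v1:inf,v2:22,v3:inf,v4:inf,v5:12,v6:inf,v7:0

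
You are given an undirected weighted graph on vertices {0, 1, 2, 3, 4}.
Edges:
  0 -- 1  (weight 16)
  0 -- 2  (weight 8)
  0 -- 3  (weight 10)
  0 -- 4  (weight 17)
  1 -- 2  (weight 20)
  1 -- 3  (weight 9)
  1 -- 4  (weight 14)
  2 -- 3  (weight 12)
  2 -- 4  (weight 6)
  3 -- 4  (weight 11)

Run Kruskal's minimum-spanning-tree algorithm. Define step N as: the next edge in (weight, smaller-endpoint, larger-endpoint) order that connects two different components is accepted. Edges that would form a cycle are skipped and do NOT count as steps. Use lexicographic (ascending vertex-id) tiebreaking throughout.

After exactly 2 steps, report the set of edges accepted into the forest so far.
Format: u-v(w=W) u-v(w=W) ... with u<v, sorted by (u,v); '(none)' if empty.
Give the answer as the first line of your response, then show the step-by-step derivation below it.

0-2(w=8) 2-4(w=6)

step 1: add edge 2-4 (w=6); MST = {2-4(w=6)}
step 2: add edge 0-2 (w=8); MST = {0-2(w=8) 2-4(w=6)}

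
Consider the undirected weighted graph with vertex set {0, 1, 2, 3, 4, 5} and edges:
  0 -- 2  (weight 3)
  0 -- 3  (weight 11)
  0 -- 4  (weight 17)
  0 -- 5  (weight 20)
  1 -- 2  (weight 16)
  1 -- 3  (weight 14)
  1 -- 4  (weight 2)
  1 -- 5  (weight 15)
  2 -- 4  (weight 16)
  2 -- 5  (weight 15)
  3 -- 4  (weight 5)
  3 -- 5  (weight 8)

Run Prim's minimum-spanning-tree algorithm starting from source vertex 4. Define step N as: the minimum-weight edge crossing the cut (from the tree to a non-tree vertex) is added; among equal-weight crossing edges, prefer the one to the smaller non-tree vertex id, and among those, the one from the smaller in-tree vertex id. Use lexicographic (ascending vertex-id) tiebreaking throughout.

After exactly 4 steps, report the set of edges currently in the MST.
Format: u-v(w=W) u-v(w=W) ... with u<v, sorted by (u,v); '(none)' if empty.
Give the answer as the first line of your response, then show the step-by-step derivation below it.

0-3(w=11) 1-4(w=2) 3-4(w=5) 3-5(w=8)

step 1: add edge 1-4 (w=2); MST = {1-4(w=2)}
step 2: add edge 3-4 (w=5); MST = {1-4(w=2) 3-4(w=5)}
step 3: add edge 3-5 (w=8); MST = {1-4(w=2) 3-4(w=5) 3-5(w=8)}
step 4: add edge 0-3 (w=11); MST = {0-3(w=11) 1-4(w=2) 3-4(w=5) 3-5(w=8)}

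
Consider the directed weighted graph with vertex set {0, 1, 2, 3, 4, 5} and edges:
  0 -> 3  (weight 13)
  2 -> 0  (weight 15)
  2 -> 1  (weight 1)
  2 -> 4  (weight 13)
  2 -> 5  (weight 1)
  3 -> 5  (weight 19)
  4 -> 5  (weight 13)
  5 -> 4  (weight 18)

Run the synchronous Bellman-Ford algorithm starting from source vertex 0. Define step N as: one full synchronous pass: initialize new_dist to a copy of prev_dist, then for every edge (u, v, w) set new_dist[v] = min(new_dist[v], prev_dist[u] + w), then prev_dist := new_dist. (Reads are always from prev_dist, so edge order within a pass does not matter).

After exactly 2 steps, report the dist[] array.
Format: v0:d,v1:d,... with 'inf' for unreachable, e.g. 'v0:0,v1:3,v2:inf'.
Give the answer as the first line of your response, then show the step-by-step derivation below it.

v0:0,v1:inf,v2:inf,v3:13,v4:inf,v5:32

step 1: dist = v0:0,v1:inf,v2:inf,v3:13,v4:inf,v5:inf
step 2: dist = v0:0,v1:inf,v2:inf,v3:13,v4:inf,v5:32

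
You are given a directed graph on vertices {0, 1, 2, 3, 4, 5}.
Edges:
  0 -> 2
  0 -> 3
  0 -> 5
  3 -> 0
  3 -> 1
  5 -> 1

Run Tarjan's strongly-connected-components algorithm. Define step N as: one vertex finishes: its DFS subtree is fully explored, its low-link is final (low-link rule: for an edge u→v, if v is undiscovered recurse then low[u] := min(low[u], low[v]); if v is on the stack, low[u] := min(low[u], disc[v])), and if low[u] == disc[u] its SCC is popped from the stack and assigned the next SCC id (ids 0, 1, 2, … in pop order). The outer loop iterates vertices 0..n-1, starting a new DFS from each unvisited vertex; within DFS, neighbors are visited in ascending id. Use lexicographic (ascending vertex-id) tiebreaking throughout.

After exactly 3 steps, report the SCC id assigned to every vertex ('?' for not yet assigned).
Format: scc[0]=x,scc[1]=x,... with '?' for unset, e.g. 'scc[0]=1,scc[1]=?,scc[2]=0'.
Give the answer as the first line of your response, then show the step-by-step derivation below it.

scc[0]=?,scc[1]=1,scc[2]=0,scc[3]=?,scc[4]=?,scc[5]=?

step 1: low=(low[0]=0,low[1]=?,low[2]=1,low[3]=?,low[4]=?,low[5]=?); scc=(scc[0]=?,scc[1]=?,scc[2]=0,scc[3]=?,scc[4]=?,scc[5]=?)
step 2: low=(low[0]=0,low[1]=3,low[2]=1,low[3]=0,low[4]=?,low[5]=?); scc=(scc[0]=?,scc[1]=1,scc[2]=0,scc[3]=?,scc[4]=?,scc[5]=?)
step 3: low=(low[0]=0,low[1]=3,low[2]=1,low[3]=0,low[4]=?,low[5]=?); scc=(scc[0]=?,scc[1]=1,scc[2]=0,scc[3]=?,scc[4]=?,scc[5]=?)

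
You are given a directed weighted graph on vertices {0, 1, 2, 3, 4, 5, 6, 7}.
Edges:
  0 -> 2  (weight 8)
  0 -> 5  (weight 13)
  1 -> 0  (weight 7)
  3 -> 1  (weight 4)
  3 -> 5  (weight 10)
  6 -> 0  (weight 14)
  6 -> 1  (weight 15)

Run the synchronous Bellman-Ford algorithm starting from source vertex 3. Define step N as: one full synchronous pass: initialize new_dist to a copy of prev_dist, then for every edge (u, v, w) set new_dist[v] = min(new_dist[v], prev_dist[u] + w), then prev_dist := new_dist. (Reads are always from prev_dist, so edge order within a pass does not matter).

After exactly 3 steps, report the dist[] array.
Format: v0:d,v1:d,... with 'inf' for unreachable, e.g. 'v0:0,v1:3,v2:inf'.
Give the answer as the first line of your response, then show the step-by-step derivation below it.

v0:11,v1:4,v2:19,v3:0,v4:inf,v5:10,v6:inf,v7:inf

step 1: dist = v0:inf,v1:4,v2:inf,v3:0,v4:inf,v5:10,v6:inf,v7:inf
step 2: dist = v0:11,v1:4,v2:inf,v3:0,v4:inf,v5:10,v6:inf,v7:inf
step 3: dist = v0:11,v1:4,v2:19,v3:0,v4:inf,v5:10,v6:inf,v7:inf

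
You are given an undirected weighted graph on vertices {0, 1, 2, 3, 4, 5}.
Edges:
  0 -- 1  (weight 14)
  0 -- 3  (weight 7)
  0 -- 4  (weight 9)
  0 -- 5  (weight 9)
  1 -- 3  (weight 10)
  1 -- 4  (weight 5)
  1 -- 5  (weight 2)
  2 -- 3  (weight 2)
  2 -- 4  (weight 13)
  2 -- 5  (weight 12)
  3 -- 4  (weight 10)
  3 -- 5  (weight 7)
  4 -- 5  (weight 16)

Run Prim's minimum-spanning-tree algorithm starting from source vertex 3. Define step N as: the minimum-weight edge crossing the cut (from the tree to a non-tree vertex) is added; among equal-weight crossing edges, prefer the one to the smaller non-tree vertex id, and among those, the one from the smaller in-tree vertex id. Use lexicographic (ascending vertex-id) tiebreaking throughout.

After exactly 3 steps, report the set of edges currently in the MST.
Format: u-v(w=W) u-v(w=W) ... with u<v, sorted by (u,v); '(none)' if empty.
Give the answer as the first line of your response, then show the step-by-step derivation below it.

0-3(w=7) 2-3(w=2) 3-5(w=7)

step 1: add edge 2-3 (w=2); MST = {2-3(w=2)}
step 2: add edge 0-3 (w=7); MST = {0-3(w=7) 2-3(w=2)}
step 3: add edge 3-5 (w=7); MST = {0-3(w=7) 2-3(w=2) 3-5(w=7)}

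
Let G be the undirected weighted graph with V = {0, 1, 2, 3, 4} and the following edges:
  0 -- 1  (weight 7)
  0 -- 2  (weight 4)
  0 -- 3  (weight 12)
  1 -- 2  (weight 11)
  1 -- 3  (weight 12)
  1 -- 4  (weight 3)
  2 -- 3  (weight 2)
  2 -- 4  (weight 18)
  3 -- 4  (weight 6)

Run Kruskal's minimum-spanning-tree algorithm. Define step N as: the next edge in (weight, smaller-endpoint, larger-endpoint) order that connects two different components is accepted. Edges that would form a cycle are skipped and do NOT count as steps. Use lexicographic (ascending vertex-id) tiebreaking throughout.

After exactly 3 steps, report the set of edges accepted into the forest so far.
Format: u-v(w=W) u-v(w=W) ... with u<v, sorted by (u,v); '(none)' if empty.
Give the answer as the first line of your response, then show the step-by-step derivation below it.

0-2(w=4) 1-4(w=3) 2-3(w=2)

step 1: add edge 2-3 (w=2); MST = {2-3(w=2)}
step 2: add edge 1-4 (w=3); MST = {1-4(w=3) 2-3(w=2)}
step 3: add edge 0-2 (w=4); MST = {0-2(w=4) 1-4(w=3) 2-3(w=2)}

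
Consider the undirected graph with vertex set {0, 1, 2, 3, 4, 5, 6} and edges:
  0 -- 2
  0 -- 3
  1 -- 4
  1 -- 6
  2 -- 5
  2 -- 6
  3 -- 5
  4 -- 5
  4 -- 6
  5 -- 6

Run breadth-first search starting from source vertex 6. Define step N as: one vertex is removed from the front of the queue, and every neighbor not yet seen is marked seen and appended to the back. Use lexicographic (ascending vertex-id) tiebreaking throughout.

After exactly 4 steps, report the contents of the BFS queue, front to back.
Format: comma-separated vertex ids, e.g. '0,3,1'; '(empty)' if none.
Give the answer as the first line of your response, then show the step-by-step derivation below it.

5,0

step 1: dequeue 6; queue=[1,2,4,5]; order=6
step 2: dequeue 1; queue=[2,4,5]; order=6,1
step 3: dequeue 2; queue=[4,5,0]; order=6,1,2
step 4: dequeue 4; queue=[5,0]; order=6,1,2,4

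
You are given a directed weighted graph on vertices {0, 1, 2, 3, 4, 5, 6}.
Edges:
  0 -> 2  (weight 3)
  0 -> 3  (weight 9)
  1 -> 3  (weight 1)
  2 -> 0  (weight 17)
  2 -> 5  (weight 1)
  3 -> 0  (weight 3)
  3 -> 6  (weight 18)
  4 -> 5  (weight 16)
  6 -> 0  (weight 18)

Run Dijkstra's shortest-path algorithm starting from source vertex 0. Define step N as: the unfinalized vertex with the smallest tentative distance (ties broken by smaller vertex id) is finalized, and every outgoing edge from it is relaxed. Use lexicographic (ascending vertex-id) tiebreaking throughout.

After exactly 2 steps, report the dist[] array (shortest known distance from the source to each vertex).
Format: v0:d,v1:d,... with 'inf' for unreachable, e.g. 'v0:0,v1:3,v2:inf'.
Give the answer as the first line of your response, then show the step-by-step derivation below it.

v0:0,v1:inf,v2:3,v3:9,v4:inf,v5:4,v6:inf

step 1: dist = v0:0,v1:inf,v2:3,v3:9,v4:inf,v5:inf,v6:inf
step 2: dist = v0:0,v1:inf,v2:3,v3:9,v4:inf,v5:4,v6:inf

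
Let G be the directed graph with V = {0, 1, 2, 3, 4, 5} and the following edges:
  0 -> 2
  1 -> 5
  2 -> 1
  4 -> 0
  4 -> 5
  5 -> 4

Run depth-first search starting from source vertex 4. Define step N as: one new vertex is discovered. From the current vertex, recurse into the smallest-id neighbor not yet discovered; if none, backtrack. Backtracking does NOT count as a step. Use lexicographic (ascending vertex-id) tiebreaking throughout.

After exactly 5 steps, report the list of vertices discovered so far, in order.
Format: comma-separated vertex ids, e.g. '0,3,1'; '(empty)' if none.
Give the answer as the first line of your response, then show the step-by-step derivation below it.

4,0,2,1,5

step 1: discover 4; path=4; order=4
step 2: discover 0; path=4>0; order=4,0
step 3: discover 2; path=4>0>2; order=4,0,2
step 4: discover 1; path=4>0>2>1; order=4,0,2,1
step 5: discover 5; path=4>0>2>1>5; order=4,0,2,1,5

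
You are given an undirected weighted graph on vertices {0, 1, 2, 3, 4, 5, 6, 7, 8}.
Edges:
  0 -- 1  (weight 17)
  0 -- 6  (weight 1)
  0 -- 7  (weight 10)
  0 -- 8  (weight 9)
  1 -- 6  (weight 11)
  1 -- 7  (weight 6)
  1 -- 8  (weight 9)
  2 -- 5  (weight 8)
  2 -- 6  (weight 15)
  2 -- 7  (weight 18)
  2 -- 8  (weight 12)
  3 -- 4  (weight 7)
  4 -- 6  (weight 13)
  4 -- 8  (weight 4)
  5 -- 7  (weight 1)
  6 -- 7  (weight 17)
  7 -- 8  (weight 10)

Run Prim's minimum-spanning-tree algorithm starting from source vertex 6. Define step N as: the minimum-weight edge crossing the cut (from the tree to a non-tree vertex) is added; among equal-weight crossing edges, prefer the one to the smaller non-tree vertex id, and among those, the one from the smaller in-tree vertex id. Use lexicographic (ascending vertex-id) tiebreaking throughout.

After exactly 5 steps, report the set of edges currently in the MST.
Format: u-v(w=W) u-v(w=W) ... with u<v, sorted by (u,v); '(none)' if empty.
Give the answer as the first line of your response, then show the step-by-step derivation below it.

0-6(w=1) 0-8(w=9) 1-8(w=9) 3-4(w=7) 4-8(w=4)

step 1: add edge 0-6 (w=1); MST = {0-6(w=1)}
step 2: add edge 0-8 (w=9); MST = {0-6(w=1) 0-8(w=9)}
step 3: add edge 4-8 (w=4); MST = {0-6(w=1) 0-8(w=9) 4-8(w=4)}
step 4: add edge 3-4 (w=7); MST = {0-6(w=1) 0-8(w=9) 3-4(w=7) 4-8(w=4)}
step 5: add edge 1-8 (w=9); MST = {0-6(w=1) 0-8(w=9) 1-8(w=9) 3-4(w=7) 4-8(w=4)}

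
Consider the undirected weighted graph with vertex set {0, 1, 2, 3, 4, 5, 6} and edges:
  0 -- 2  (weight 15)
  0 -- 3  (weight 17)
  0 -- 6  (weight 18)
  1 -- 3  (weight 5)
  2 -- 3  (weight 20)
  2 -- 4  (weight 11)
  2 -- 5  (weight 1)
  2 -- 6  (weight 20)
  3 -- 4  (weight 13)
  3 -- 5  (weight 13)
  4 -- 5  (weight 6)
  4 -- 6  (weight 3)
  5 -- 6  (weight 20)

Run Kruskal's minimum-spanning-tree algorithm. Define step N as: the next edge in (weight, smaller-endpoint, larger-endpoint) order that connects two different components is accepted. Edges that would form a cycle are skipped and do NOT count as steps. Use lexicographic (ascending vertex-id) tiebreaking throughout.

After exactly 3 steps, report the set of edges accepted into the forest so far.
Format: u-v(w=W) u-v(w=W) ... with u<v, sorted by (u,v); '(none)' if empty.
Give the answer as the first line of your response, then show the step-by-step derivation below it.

1-3(w=5) 2-5(w=1) 4-6(w=3)

step 1: add edge 2-5 (w=1); MST = {2-5(w=1)}
step 2: add edge 4-6 (w=3); MST = {2-5(w=1) 4-6(w=3)}
step 3: add edge 1-3 (w=5); MST = {1-3(w=5) 2-5(w=1) 4-6(w=3)}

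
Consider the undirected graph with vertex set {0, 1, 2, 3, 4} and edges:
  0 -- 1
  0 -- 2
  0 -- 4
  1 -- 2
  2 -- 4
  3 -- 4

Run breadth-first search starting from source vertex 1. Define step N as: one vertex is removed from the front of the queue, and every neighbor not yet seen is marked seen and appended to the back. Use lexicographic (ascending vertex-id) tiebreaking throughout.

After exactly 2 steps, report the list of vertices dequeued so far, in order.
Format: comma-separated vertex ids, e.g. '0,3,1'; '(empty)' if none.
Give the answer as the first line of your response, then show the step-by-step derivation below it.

1,0

step 1: dequeue 1; queue=[0,2]; order=1
step 2: dequeue 0; queue=[2,4]; order=1,0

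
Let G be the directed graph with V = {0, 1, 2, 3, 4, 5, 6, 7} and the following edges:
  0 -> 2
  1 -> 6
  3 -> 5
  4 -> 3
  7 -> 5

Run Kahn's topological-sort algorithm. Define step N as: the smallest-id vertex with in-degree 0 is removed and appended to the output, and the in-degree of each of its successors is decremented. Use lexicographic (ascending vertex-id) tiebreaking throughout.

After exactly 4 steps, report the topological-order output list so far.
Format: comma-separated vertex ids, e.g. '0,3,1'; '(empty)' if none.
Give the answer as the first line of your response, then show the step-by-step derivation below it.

0,1,2,4

step 1: output 0; order=[0]; indeg=(0,0,0,1,0,2,1,0)
step 2: output 1; order=[0,1]; indeg=(0,0,0,1,0,2,0,0)
step 3: output 2; order=[0,1,2]; indeg=(0,0,0,1,0,2,0,0)
step 4: output 4; order=[0,1,2,4]; indeg=(0,0,0,0,0,2,0,0)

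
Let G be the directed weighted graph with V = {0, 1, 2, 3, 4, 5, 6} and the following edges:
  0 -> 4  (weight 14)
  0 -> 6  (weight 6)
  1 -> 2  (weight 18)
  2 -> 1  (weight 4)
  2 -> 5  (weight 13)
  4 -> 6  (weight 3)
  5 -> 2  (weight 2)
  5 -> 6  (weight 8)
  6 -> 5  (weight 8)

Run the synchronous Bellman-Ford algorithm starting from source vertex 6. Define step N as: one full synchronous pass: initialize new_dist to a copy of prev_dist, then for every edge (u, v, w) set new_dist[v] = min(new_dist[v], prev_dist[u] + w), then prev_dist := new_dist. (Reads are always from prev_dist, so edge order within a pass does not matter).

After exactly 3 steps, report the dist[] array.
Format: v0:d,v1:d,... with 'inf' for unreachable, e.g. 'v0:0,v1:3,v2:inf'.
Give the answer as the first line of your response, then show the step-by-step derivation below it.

v0:inf,v1:14,v2:10,v3:inf,v4:inf,v5:8,v6:0

step 1: dist = v0:inf,v1:inf,v2:inf,v3:inf,v4:inf,v5:8,v6:0
step 2: dist = v0:inf,v1:inf,v2:10,v3:inf,v4:inf,v5:8,v6:0
step 3: dist = v0:inf,v1:14,v2:10,v3:inf,v4:inf,v5:8,v6:0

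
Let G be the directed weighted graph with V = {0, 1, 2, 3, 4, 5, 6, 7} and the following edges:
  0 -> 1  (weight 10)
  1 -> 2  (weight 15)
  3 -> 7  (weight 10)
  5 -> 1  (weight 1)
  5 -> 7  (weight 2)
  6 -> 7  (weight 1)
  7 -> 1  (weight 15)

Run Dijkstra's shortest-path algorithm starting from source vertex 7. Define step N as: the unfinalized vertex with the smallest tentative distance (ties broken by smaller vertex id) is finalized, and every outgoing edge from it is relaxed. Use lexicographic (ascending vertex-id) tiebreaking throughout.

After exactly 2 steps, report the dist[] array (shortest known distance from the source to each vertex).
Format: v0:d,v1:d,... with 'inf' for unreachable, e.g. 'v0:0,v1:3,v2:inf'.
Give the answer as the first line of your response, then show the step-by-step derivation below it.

v0:inf,v1:15,v2:30,v3:inf,v4:inf,v5:inf,v6:inf,v7:0

step 1: dist = v0:inf,v1:15,v2:inf,v3:inf,v4:inf,v5:inf,v6:inf,v7:0
step 2: dist = v0:inf,v1:15,v2:30,v3:inf,v4:inf,v5:inf,v6:inf,v7:0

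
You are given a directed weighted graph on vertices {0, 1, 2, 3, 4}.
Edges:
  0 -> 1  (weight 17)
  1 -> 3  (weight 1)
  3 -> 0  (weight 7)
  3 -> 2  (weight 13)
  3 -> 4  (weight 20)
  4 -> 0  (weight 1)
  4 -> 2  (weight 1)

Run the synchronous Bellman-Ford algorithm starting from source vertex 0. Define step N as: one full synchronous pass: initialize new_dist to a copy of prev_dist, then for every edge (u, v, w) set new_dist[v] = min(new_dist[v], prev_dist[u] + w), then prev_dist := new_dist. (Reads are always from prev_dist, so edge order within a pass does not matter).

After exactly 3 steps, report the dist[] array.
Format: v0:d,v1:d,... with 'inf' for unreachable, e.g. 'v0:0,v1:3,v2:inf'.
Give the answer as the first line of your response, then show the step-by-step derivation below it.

v0:0,v1:17,v2:31,v3:18,v4:38

step 1: dist = v0:0,v1:17,v2:inf,v3:inf,v4:inf
step 2: dist = v0:0,v1:17,v2:inf,v3:18,v4:inf
step 3: dist = v0:0,v1:17,v2:31,v3:18,v4:38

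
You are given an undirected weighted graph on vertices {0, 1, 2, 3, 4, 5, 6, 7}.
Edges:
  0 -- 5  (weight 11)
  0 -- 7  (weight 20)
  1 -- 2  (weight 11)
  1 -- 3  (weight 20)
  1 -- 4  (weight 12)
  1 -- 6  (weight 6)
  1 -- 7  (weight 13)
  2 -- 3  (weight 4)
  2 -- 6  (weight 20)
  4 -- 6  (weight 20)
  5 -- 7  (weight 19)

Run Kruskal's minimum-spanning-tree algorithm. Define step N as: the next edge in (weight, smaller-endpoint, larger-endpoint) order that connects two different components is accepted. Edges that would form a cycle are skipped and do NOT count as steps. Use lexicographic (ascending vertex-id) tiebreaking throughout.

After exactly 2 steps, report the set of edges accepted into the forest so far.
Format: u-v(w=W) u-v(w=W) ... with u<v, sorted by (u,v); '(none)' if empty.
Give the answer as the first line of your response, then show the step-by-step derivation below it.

1-6(w=6) 2-3(w=4)

step 1: add edge 2-3 (w=4); MST = {2-3(w=4)}
step 2: add edge 1-6 (w=6); MST = {1-6(w=6) 2-3(w=4)}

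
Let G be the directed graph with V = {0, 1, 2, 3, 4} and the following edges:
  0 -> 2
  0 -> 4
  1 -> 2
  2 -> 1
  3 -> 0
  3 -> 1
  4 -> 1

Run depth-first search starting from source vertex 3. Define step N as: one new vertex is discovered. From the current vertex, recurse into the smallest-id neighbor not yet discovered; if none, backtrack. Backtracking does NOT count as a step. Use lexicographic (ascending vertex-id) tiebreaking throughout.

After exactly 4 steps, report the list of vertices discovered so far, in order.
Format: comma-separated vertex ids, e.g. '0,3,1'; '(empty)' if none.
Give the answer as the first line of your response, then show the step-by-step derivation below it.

3,0,2,1

step 1: discover 3; path=3; order=3
step 2: discover 0; path=3>0; order=3,0
step 3: discover 2; path=3>0>2; order=3,0,2
step 4: discover 1; path=3>0>2>1; order=3,0,2,1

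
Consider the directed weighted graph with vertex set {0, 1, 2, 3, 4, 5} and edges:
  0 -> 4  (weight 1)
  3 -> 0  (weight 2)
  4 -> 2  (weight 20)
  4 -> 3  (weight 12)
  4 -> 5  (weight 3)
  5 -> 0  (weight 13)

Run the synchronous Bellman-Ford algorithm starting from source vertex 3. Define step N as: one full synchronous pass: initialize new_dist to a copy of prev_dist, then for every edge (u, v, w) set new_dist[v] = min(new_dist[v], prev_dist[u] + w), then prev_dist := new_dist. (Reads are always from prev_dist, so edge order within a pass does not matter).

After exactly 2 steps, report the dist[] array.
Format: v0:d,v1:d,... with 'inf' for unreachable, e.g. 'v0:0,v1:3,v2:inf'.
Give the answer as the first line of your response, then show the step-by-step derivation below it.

v0:2,v1:inf,v2:inf,v3:0,v4:3,v5:inf

step 1: dist = v0:2,v1:inf,v2:inf,v3:0,v4:inf,v5:inf
step 2: dist = v0:2,v1:inf,v2:inf,v3:0,v4:3,v5:inf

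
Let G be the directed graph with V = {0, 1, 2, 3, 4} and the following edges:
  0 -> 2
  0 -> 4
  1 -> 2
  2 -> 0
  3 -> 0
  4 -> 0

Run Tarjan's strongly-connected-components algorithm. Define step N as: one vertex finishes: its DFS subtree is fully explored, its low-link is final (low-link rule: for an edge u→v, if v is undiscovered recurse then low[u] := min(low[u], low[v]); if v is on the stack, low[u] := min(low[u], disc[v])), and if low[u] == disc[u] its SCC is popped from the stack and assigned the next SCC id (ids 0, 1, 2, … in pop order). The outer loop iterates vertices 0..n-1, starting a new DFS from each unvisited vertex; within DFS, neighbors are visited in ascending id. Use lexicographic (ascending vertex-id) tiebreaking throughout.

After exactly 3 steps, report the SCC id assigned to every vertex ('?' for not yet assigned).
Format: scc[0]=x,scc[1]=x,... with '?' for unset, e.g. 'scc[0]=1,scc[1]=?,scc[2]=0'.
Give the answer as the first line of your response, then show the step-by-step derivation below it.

scc[0]=0,scc[1]=?,scc[2]=0,scc[3]=?,scc[4]=0

step 1: low=(low[0]=0,low[1]=?,low[2]=0,low[3]=?,low[4]=?); scc=(scc[0]=?,scc[1]=?,scc[2]=?,scc[3]=?,scc[4]=?)
step 2: low=(low[0]=0,low[1]=?,low[2]=0,low[3]=?,low[4]=0); scc=(scc[0]=?,scc[1]=?,scc[2]=?,scc[3]=?,scc[4]=?)
step 3: low=(low[0]=0,low[1]=?,low[2]=0,low[3]=?,low[4]=0); scc=(scc[0]=0,scc[1]=?,scc[2]=0,scc[3]=?,scc[4]=0)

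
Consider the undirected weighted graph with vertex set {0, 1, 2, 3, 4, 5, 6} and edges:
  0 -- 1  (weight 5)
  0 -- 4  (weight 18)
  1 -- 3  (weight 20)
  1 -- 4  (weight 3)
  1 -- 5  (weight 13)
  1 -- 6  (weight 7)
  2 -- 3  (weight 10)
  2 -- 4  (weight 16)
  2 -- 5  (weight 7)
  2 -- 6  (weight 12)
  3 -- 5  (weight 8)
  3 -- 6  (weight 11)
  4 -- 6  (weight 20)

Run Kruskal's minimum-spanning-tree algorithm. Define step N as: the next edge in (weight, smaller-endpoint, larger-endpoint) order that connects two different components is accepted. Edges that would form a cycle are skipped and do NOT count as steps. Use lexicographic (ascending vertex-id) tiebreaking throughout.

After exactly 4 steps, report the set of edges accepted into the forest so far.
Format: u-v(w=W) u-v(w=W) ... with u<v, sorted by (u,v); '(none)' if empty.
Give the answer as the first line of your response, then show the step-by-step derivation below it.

0-1(w=5) 1-4(w=3) 1-6(w=7) 2-5(w=7)

step 1: add edge 1-4 (w=3); MST = {1-4(w=3)}
step 2: add edge 0-1 (w=5); MST = {0-1(w=5) 1-4(w=3)}
step 3: add edge 1-6 (w=7); MST = {0-1(w=5) 1-4(w=3) 1-6(w=7)}
step 4: add edge 2-5 (w=7); MST = {0-1(w=5) 1-4(w=3) 1-6(w=7) 2-5(w=7)}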